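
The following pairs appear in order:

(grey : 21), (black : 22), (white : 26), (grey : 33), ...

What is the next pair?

(black : 43)

Shade goes grey, black, white, grey → black (repeats grey → black → white).
For the second part, differences are 1, 4, 7, … (increasing by 3 each time): 21, 22, 26, 33 → 43.
Combining the parts gives (black : 43).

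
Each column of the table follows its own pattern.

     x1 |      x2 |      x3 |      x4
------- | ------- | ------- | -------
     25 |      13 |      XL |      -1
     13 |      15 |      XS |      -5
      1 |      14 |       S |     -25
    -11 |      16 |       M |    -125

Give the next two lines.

-23  15  L  -625; -35  17  XL  -3125

Column x1 goes 25, 13, 1, -11 → -23 → -35 (−12 each step).
Column x2: alternating steps +2, −1, +2, −1, …; 13, 15, 14, 16 → 15 → 17.
Column x3: runs through clothing sizes XS→XL, so XL, XS, S, M → L → XL.
Column x4 — ×5 each step: -1, -5, -25, -125 → -625 → -3125.
Putting the parts together: -23  15  L  -625 and then -35  17  XL  -3125.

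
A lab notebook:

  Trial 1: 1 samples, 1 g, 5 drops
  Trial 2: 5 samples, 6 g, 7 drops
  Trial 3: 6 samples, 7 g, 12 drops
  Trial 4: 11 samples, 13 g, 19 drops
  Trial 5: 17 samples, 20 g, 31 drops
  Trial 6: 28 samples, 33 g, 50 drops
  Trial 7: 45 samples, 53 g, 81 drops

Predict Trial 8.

Samples: each term is the sum of the two before it; 1, 5, 6, 11, 17, 28, 45 → 73.
G: each term is the sum of the two before it, so 1, 6, 7, 13, 20, 33, 53 → 86.
Drops: 5, 7, 12, 19, 31, 50, 81 → 131 (each term is the sum of the two before it).
So the next record is 73 samples, 86 g, 131 drops.

73 samples, 86 g, 131 drops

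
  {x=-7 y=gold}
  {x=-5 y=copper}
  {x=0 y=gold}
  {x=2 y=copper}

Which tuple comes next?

{x=7 y=gold}

X — alternating steps +2, +5, +2, +5, …: -7, -5, 0, 2 → 7.
Y: alternates gold ↔ copper; gold, copper, gold, copper → gold.
Combining the parts gives {x=7 y=gold}.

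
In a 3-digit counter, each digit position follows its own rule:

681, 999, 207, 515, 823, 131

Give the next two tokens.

449 then 757

First digit — +3 each step, mod 10: 6, 9, 2, 5, 8, 1 → 4 → 7.
Second digit: +1 each step, mod 10; 8, 9, 0, 1, 2, 3 → 4 → 5.
For the third digit, −2 each step, mod 10: 1, 9, 7, 5, 3, 1 → 9 → 7.
Putting the parts together: 449 and then 757.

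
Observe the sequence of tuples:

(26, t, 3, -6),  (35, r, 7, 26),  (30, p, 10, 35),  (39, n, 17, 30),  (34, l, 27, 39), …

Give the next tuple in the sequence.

First part: alternating steps +9, −5, +9, −5, …, so 26, 35, 30, 39, 34 → 43.
For the letter, letters move back 2 places in the alphabet: t, r, p, n, l → j.
Third part: each term is the sum of the two before it; 3, 7, 10, 17, 27 → 44.
Fourth part: -6, 26, 35, 30, 39 → 34 (always the previous value of the first part).
Putting it together: (43, j, 44, 34).

(43, j, 44, 34)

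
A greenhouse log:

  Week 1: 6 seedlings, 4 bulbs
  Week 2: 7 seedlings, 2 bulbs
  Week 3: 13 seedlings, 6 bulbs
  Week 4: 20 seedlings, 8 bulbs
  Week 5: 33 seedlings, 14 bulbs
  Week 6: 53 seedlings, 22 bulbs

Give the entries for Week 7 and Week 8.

For the seedlings, each term is the sum of the two before it: 6, 7, 13, 20, 33, 53 → 86 → 139.
Bulbs: each term is the sum of the two before it; 4, 2, 6, 8, 14, 22 → 36 → 58.
So the next two lines are 86 seedlings, 36 bulbs and 139 seedlings, 58 bulbs.

86 seedlings, 36 bulbs; 139 seedlings, 58 bulbs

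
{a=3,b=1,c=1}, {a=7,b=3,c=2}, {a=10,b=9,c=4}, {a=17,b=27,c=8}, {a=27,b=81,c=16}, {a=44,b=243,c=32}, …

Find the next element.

{a=71,b=729,c=64}

A: each term is the sum of the two before it, so 3, 7, 10, 17, 27, 44 → 71.
For the b, ×3 each step: 1, 3, 9, 27, 81, 243 → 729.
C: 1, 2, 4, 8, 16, 32 → 64 (×2 each step).
So the next element is {a=71,b=729,c=64}.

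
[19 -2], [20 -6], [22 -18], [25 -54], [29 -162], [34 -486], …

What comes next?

First coordinate: differences are 1, 2, 3, … (increasing by 1 each time); 19, 20, 22, 25, 29, 34 → 40.
Second coordinate goes -2, -6, -18, -54, -162, -486 → -1458 (×3 each step).
Putting it together: [40 -1458].

[40 -1458]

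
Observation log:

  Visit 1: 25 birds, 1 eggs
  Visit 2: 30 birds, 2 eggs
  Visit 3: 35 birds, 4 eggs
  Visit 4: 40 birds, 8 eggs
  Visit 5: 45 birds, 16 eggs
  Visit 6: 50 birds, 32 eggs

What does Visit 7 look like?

55 birds, 64 eggs

Birds — +5 each step: 25, 30, 35, 40, 45, 50 → 55.
Eggs: ×2 each step; 1, 2, 4, 8, 16, 32 → 64.
Combining the parts gives 55 birds, 64 eggs.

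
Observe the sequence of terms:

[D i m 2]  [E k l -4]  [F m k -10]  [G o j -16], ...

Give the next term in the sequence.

[H q i -22]

For the first letter, letters move forward 1 place in the alphabet: D, E, F, G → H.
Second letter: letters move forward 2 places in the alphabet; i, k, m, o → q.
Third letter: letters move back 1 place in the alphabet; m, l, k, j → i.
For the fourth value, −6 each step: 2, -4, -10, -16 → -22.
So the next term is [H q i -22].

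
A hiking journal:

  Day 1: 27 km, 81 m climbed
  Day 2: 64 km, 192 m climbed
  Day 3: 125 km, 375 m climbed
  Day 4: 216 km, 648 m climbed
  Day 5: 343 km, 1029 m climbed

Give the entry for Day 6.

Km — perfect cubes: 3³, 4³, 5³, …: 27, 64, 125, 216, 343 → 512.
M climbed — always 3 × the km: 81, 192, 375, 648, 1029 → 1536.
Putting it together: 512 km, 1536 m climbed.

512 km, 1536 m climbed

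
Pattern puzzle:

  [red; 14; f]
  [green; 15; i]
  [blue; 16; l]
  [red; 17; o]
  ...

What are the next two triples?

Colour: red, green, blue, red → green → blue (repeats red → green → blue).
Second coordinate: 14, 15, 16, 17 → 18 → 19 (+1 each step).
For the letter, letters move forward 3 places in the alphabet: f, i, l, o → r → u.
Putting the parts together: [green; 18; r] and then [blue; 19; u].

[green; 18; r], [blue; 19; u]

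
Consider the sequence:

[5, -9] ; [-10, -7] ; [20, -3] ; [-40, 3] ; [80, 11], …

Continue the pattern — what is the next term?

[-160, 21]

First value: 5, -10, 20, -40, 80 → -160 (×(-2) each step).
Second value — differences are 2, 4, 6, … (increasing by 2 each time): -9, -7, -3, 3, 11 → 21.
So the next term is [-160, 21].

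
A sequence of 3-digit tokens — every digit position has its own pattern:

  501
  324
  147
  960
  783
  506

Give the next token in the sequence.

329

First digit goes 5, 3, 1, 9, 7, 5 → 3 (−2 each step, mod 10).
Second digit — +2 each step, mod 10: 0, 2, 4, 6, 8, 0 → 2.
Third digit: +3 each step, mod 10; 1, 4, 7, 0, 3, 6 → 9.
Combining the parts gives 329.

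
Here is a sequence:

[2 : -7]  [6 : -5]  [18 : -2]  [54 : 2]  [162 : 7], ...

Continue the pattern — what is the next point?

[486 : 13]

First coordinate: ×3 each step; 2, 6, 18, 54, 162 → 486.
Second coordinate — differences are 2, 3, 4, … (increasing by 1 each time): -7, -5, -2, 2, 7 → 13.
Combining the parts gives [486 : 13].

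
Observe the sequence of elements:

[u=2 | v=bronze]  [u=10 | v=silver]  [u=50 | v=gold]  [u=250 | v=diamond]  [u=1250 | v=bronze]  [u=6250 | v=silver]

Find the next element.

U: 2, 10, 50, 250, 1250, 6250 → 31250 (×5 each step).
V: repeats bronze → silver → gold → diamond; bronze, silver, gold, diamond, bronze, silver → gold.
Combining the parts gives [u=31250 | v=gold].

[u=31250 | v=gold]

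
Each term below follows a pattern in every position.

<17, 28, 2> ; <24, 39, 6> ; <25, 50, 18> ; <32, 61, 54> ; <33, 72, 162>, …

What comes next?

First coordinate — alternating steps +7, +1, +7, +1, …: 17, 24, 25, 32, 33 → 40.
For the second coordinate, +11 each step: 28, 39, 50, 61, 72 → 83.
Third coordinate — ×3 each step: 2, 6, 18, 54, 162 → 486.
Putting it together: <40, 83, 486>.

<40, 83, 486>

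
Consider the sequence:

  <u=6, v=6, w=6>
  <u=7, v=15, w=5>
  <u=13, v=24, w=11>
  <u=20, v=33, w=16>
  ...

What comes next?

<u=33, v=42, w=27>

U: each term is the sum of the two before it, so 6, 7, 13, 20 → 33.
V: 6, 15, 24, 33 → 42 (+9 each step).
W — each term is the sum of the two before it: 6, 5, 11, 16 → 27.
Combining the parts gives <u=33, v=42, w=27>.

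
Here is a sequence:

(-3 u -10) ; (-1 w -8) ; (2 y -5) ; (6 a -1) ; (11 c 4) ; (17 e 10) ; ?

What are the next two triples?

First value goes -3, -1, 2, 6, 11, 17 → 24 → 32 (differences are 2, 3, 4, … (increasing by 1 each time)).
Letter: letters move forward 2 places in the alphabet, wrapping Z→A, so u, w, y, a, c, e → g → i.
Third value goes -10, -8, -5, -1, 4, 10 → 17 → 25 (always 7 less than the first value).
So the next two triples are (24 g 17) and (32 i 25).

(24 g 17), (32 i 25)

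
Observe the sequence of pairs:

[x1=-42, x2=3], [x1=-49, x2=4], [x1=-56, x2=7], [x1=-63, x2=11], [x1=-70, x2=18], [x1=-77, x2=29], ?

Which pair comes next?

X1 — −7 each step: -42, -49, -56, -63, -70, -77 → -84.
X2: 3, 4, 7, 11, 18, 29 → 47 (each term is the sum of the two before it).
Putting it together: [x1=-84, x2=47].

[x1=-84, x2=47]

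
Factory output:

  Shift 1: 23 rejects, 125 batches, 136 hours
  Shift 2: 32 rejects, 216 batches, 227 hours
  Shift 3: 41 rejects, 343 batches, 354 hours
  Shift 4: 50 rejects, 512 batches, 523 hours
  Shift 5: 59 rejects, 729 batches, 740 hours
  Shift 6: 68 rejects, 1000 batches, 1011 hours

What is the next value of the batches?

Batches: perfect cubes: 5³, 6³, 7³, …, so 125, 216, 343, 512, 729, 1000 → 1331.

1331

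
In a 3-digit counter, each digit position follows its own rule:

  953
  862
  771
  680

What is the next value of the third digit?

Third digit: −1 each step, mod 10; 3, 2, 1, 0 → 9.

9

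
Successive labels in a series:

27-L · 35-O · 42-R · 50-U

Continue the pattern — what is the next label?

57-X

First component goes 27, 35, 42, 50 → 57 (alternating steps +8, +7, +8, +7, …).
Letter: letters move forward 3 places in the alphabet, so L, O, R, U → X.
Putting it together: 57-X.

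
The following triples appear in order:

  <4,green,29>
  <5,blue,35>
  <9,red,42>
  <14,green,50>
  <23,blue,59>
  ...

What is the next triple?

First slot goes 4, 5, 9, 14, 23 → 37 (each term is the sum of the two before it).
Colour — repeats green → blue → red: green, blue, red, green, blue → red.
Third slot: differences are 6, 7, 8, … (increasing by 1 each time); 29, 35, 42, 50, 59 → 69.
So the next triple is <37,red,69>.

<37,red,69>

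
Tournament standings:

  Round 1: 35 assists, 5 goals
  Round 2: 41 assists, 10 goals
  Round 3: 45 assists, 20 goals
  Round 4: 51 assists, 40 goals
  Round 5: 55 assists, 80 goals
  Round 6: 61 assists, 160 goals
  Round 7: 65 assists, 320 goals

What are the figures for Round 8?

71 assists, 640 goals

For the assists, alternating steps +6, +4, +6, +4, …: 35, 41, 45, 51, 55, 61, 65 → 71.
Goals: 5, 10, 20, 40, 80, 160, 320 → 640 (×2 each step).
Putting it together: 71 assists, 640 goals.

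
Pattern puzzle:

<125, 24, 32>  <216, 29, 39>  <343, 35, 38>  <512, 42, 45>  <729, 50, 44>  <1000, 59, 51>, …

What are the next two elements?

For the first entry, perfect cubes: 5³, 6³, 7³, …: 125, 216, 343, 512, 729, 1000 → 1331 → 1728.
Second entry: differences are 5, 6, 7, … (increasing by 1 each time); 24, 29, 35, 42, 50, 59 → 69 → 80.
Third entry goes 32, 39, 38, 45, 44, 51 → 50 → 57 (alternating steps +7, −1, +7, −1, …).
Putting the parts together: <1331, 69, 50> and then <1728, 80, 57>.

<1331, 69, 50>, <1728, 80, 57>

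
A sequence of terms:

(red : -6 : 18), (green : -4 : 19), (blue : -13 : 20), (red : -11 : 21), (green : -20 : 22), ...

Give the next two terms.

(blue : -18 : 23), (red : -27 : 24)

Colour goes red, green, blue, red, green → blue → red (repeats red → green → blue).
Second part goes -6, -4, -13, -11, -20 → -18 → -27 (alternating steps +2, −9, +2, −9, …).
Third part: +1 each step, so 18, 19, 20, 21, 22 → 23 → 24.
Putting the parts together: (blue : -18 : 23) and then (red : -27 : 24).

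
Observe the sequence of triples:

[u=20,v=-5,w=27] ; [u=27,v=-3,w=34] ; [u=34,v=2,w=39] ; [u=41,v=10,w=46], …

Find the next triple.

U: +7 each step, so 20, 27, 34, 41 → 48.
V: -5, -3, 2, 10 → 21 (differences are 2, 5, 8, … (increasing by 3 each time)).
W: alternating steps +7, +5, +7, +5, …, so 27, 34, 39, 46 → 51.
Combining the parts gives [u=48,v=21,w=51].

[u=48,v=21,w=51]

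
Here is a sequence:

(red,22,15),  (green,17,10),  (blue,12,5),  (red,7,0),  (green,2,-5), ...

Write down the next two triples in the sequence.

(blue,-3,-10), (red,-8,-15)

Colour: repeats red → green → blue; red, green, blue, red, green → blue → red.
Second entry: −5 each step; 22, 17, 12, 7, 2 → -3 → -8.
Third entry — always 7 less than the second entry: 15, 10, 5, 0, -5 → -10 → -15.
Putting the parts together: (blue,-3,-10) and then (red,-8,-15).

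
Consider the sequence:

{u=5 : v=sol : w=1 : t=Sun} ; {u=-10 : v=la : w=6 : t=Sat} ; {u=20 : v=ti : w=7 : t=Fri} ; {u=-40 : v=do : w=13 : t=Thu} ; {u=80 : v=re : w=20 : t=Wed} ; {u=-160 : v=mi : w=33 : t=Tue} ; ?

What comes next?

{u=320 : v=fa : w=53 : t=Mon}

For the u, ×(-2) each step: 5, -10, 20, -40, 80, -160 → 320.
V — runs through the solfège scale do→ti: sol, la, ti, do, re, mi → fa.
W: each term is the sum of the two before it; 1, 6, 7, 13, 20, 33 → 53.
T: runs backward through the weekdays Mon→Sun; Sun, Sat, Fri, Thu, Wed, Tue → Mon.
Combining the parts gives {u=320 : v=fa : w=53 : t=Mon}.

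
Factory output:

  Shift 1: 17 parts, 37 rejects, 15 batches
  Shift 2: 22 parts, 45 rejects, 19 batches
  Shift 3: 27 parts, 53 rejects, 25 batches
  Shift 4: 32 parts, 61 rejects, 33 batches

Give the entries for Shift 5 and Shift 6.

37 parts, 69 rejects, 43 batches; 42 parts, 77 rejects, 55 batches

Parts: +5 each step, so 17, 22, 27, 32 → 37 → 42.
Rejects: +8 each step; 37, 45, 53, 61 → 69 → 77.
Batches: 15, 19, 25, 33 → 43 → 55 (differences are 4, 6, 8, … (increasing by 2 each time)).
Putting the parts together: 37 parts, 69 rejects, 43 batches and then 42 parts, 77 rejects, 55 batches.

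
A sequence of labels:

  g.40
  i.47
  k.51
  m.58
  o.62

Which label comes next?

Letter: g, i, k, m, o → q (letters move forward 2 places in the alphabet).
For the second component, alternating steps +7, +4, +7, +4, …: 40, 47, 51, 58, 62 → 69.
Combining the parts gives q.69.

q.69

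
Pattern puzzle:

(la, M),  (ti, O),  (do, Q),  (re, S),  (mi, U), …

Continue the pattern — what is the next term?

Note — runs through the solfège scale do→ti: la, ti, do, re, mi → fa.
Letter: letters move forward 2 places in the alphabet; M, O, Q, S, U → W.
So the next term is (fa, W).

(fa, W)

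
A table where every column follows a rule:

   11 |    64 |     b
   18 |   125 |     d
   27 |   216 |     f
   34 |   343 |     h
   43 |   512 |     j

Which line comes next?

50  729  l

First component: alternating steps +7, +9, +7, +9, …; 11, 18, 27, 34, 43 → 50.
Second component: perfect cubes: 4³, 5³, 6³, …; 64, 125, 216, 343, 512 → 729.
Letter: b, d, f, h, j → l (letters move forward 2 places in the alphabet).
So the next line is 50  729  l.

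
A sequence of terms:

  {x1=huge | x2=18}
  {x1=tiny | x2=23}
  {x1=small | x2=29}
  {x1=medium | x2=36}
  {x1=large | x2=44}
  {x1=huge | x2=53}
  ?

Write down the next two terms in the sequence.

X1: huge, tiny, small, medium, large, huge → tiny → small (repeats huge → tiny → small → medium → large).
X2 goes 18, 23, 29, 36, 44, 53 → 63 → 74 (differences are 5, 6, 7, … (increasing by 1 each time)).
So the next two terms are {x1=tiny | x2=63} and {x1=small | x2=74}.

{x1=tiny | x2=63}, {x1=small | x2=74}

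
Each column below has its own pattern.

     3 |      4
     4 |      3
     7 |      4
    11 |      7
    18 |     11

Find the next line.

29  18

First component: each term is the sum of the two before it; 3, 4, 7, 11, 18 → 29.
For the second component, always the previous value of the first component: 4, 3, 4, 7, 11 → 18.
Putting it together: 29  18.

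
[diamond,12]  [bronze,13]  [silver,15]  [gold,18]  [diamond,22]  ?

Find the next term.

[bronze,27]

For the rank, repeats diamond → bronze → silver → gold: diamond, bronze, silver, gold, diamond → bronze.
Second value: 12, 13, 15, 18, 22 → 27 (differences are 1, 2, 3, … (increasing by 1 each time)).
Combining the parts gives [bronze,27].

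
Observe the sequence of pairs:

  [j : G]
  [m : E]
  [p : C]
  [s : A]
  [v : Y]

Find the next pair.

First letter: letters move forward 3 places in the alphabet; j, m, p, s, v → y.
For the second letter, letters move back 2 places in the alphabet, wrapping A→Z: G, E, C, A, Y → W.
Combining the parts gives [y : W].

[y : W]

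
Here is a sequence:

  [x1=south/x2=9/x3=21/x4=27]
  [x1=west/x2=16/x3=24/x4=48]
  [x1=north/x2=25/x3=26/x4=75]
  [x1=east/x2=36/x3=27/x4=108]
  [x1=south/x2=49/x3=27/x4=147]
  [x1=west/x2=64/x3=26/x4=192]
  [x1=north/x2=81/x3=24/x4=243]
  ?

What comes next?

X1: south, west, north, east, south, west, north → east (repeats south → west → north → east).
X2 goes 9, 16, 25, 36, 49, 64, 81 → 100 (perfect squares: 3², 4², 5², …).
X3: 21, 24, 26, 27, 27, 26, 24 → 21 (differences are 3, 2, 1, … (decreasing by 1 each time)).
For the x4, always 3 × the x2: 27, 48, 75, 108, 147, 192, 243 → 300.
Combining the parts gives [x1=east/x2=100/x3=21/x4=300].

[x1=east/x2=100/x3=21/x4=300]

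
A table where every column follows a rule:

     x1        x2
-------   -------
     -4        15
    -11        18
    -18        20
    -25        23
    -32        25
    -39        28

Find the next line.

-46  30

For the column x1, −7 each step: -4, -11, -18, -25, -32, -39 → -46.
Column x2 — alternating steps +3, +2, +3, +2, …: 15, 18, 20, 23, 25, 28 → 30.
Combining the parts gives -46  30.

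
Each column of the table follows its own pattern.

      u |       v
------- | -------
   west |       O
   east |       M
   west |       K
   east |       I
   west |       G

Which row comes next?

Column u: alternates west ↔ east, so west, east, west, east, west → east.
Column v: letters move back 2 places in the alphabet; O, M, K, I, G → E.
Combining the parts gives east  E.

east  E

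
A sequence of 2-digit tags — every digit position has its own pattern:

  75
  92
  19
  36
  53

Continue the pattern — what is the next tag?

70

First digit: +2 each step, mod 10; 7, 9, 1, 3, 5 → 7.
Second digit: −3 each step, mod 10; 5, 2, 9, 6, 3 → 0.
Combining the parts gives 70.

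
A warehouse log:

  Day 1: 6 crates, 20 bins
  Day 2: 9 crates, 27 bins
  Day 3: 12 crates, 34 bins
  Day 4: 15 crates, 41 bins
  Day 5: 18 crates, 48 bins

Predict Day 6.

21 crates, 55 bins

For the crates, +3 each step: 6, 9, 12, 15, 18 → 21.
Bins: +7 each step; 20, 27, 34, 41, 48 → 55.
Putting it together: 21 crates, 55 bins.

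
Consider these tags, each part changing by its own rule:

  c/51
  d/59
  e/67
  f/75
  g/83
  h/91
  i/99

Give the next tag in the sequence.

Letter goes c, d, e, f, g, h, i → j (letters move forward 1 place in the alphabet).
Second component goes 51, 59, 67, 75, 83, 91, 99 → 107 (+8 each step).
So the next tag is j/107.

j/107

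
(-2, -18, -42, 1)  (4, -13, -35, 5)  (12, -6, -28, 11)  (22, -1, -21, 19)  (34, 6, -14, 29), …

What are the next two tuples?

(48, 11, -7, 41), (64, 18, 0, 55)

First slot: differences are 6, 8, 10, … (increasing by 2 each time); -2, 4, 12, 22, 34 → 48 → 64.
Second slot: -18, -13, -6, -1, 6 → 11 → 18 (alternating steps +5, +7, +5, +7, …).
For the third slot, +7 each step: -42, -35, -28, -21, -14 → -7 → 0.
For the fourth slot, differences are 4, 6, 8, … (increasing by 2 each time): 1, 5, 11, 19, 29 → 41 → 55.
Putting the parts together: (48, 11, -7, 41) and then (64, 18, 0, 55).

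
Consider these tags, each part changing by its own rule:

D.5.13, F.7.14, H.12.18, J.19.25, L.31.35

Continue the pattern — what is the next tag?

N.50.48

Letter goes D, F, H, J, L → N (letters move forward 2 places in the alphabet).
Second component goes 5, 7, 12, 19, 31 → 50 (each term is the sum of the two before it).
Third component: differences are 1, 4, 7, … (increasing by 3 each time), so 13, 14, 18, 25, 35 → 48.
Putting it together: N.50.48.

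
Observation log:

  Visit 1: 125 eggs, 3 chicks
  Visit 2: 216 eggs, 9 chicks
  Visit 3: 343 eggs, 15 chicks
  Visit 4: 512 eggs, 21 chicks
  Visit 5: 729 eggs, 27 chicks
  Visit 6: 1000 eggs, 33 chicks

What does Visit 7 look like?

Eggs: 125, 216, 343, 512, 729, 1000 → 1331 (perfect cubes: 5³, 6³, 7³, …).
Chicks: +6 each step; 3, 9, 15, 21, 27, 33 → 39.
So the next line is 1331 eggs, 39 chicks.

1331 eggs, 39 chicks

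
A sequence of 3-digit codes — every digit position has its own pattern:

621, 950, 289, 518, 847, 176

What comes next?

405

First digit goes 6, 9, 2, 5, 8, 1 → 4 (+3 each step, mod 10).
Second digit: +3 each step, mod 10; 2, 5, 8, 1, 4, 7 → 0.
Third digit — −1 each step, mod 10: 1, 0, 9, 8, 7, 6 → 5.
So the next code is 405.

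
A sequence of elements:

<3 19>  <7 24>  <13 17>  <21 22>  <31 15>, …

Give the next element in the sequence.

<43 20>

First coordinate: differences are 4, 6, 8, … (increasing by 2 each time); 3, 7, 13, 21, 31 → 43.
For the second coordinate, alternating steps +5, −7, +5, −7, …: 19, 24, 17, 22, 15 → 20.
Combining the parts gives <43 20>.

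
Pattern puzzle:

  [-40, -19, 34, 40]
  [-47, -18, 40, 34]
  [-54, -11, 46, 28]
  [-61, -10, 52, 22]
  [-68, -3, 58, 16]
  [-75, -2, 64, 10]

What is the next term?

[-82, 5, 70, 4]

First coordinate: −7 each step; -40, -47, -54, -61, -68, -75 → -82.
Second coordinate: alternating steps +1, +7, +1, +7, …; -19, -18, -11, -10, -3, -2 → 5.
Third coordinate: 34, 40, 46, 52, 58, 64 → 70 (+6 each step).
Fourth coordinate: 40, 34, 28, 22, 16, 10 → 4 (together with the third coordinate always sums to 74).
Putting it together: [-82, 5, 70, 4].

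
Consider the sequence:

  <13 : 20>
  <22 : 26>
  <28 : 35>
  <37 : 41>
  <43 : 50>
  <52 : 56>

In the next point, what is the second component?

65

For the second component, alternating steps +6, +9, +6, +9, …: 20, 26, 35, 41, 50, 56 → 65.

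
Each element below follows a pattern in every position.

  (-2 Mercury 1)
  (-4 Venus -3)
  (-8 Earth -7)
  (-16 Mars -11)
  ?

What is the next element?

First component goes -2, -4, -8, -16 → -32 (×2 each step).
Planet: runs through the planets Mercury→Neptune, so Mercury, Venus, Earth, Mars → Jupiter.
Third component: −4 each step, so 1, -3, -7, -11 → -15.
Combining the parts gives (-32 Jupiter -15).

(-32 Jupiter -15)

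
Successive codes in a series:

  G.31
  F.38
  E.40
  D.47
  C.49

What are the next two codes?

Letter: letters move back 1 place in the alphabet; G, F, E, D, C → B → A.
Second component: 31, 38, 40, 47, 49 → 56 → 58 (alternating steps +7, +2, +7, +2, …).
Putting the parts together: B.56 and then A.58.

B.56, A.58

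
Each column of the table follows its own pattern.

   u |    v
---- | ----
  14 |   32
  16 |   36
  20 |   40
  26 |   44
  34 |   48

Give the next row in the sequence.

Column u — differences are 2, 4, 6, … (increasing by 2 each time): 14, 16, 20, 26, 34 → 44.
Column v goes 32, 36, 40, 44, 48 → 52 (+4 each step).
Combining the parts gives 44  52.

44  52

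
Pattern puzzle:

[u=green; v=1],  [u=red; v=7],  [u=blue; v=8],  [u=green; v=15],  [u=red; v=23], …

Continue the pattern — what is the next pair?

U goes green, red, blue, green, red → blue (repeats green → red → blue).
For the v, each term is the sum of the two before it: 1, 7, 8, 15, 23 → 38.
Combining the parts gives [u=blue; v=38].

[u=blue; v=38]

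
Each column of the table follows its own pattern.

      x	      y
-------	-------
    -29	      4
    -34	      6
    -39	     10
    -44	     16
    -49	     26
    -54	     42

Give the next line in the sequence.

-59  68

Column x: −5 each step, so -29, -34, -39, -44, -49, -54 → -59.
Column y: each term is the sum of the two before it; 4, 6, 10, 16, 26, 42 → 68.
So the next line is -59  68.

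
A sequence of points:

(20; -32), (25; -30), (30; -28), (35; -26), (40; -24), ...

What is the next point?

(45; -22)

First entry goes 20, 25, 30, 35, 40 → 45 (+5 each step).
Second entry goes -32, -30, -28, -26, -24 → -22 (+2 each step).
So the next point is (45; -22).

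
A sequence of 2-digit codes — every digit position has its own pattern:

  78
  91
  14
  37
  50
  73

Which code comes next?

First digit goes 7, 9, 1, 3, 5, 7 → 9 (+2 each step, mod 10).
Second digit: +3 each step, mod 10, so 8, 1, 4, 7, 0, 3 → 6.
Putting it together: 96.

96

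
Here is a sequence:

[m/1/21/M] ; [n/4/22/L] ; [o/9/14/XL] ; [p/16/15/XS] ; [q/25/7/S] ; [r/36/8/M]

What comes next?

[s/49/0/L]

Letter goes m, n, o, p, q, r → s (letters move forward 1 place in the alphabet).
For the second coordinate, perfect squares: 1², 2², 3², …: 1, 4, 9, 16, 25, 36 → 49.
Third coordinate: alternating steps +1, −8, +1, −8, …; 21, 22, 14, 15, 7, 8 → 0.
Size: repeats M → L → XL → XS → S; M, L, XL, XS, S, M → L.
Putting it together: [s/49/0/L].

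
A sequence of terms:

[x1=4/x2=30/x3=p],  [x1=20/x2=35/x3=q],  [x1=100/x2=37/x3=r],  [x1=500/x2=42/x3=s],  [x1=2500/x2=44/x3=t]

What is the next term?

X1: 4, 20, 100, 500, 2500 → 12500 (×5 each step).
For the x2, alternating steps +5, +2, +5, +2, …: 30, 35, 37, 42, 44 → 49.
X3 goes p, q, r, s, t → u (letters move forward 1 place in the alphabet).
So the next term is [x1=12500/x2=49/x3=u].

[x1=12500/x2=49/x3=u]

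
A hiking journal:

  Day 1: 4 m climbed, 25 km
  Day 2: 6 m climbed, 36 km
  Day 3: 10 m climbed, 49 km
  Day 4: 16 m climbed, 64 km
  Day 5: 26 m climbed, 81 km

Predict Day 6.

For the m climbed, each term is the sum of the two before it: 4, 6, 10, 16, 26 → 42.
For the km, perfect squares: 5², 6², 7², …: 25, 36, 49, 64, 81 → 100.
So the next line is 42 m climbed, 100 km.

42 m climbed, 100 km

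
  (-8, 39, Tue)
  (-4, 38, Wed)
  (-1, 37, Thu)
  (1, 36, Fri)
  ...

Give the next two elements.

First value: differences are 4, 3, 2, … (decreasing by 1 each time); -8, -4, -1, 1 → 2 → 2.
Second value — −1 each step: 39, 38, 37, 36 → 35 → 34.
Day — runs through the weekdays Mon→Sun: Tue, Wed, Thu, Fri → Sat → Sun.
Putting the parts together: (2, 35, Sat) and then (2, 34, Sun).

(2, 35, Sat), (2, 34, Sun)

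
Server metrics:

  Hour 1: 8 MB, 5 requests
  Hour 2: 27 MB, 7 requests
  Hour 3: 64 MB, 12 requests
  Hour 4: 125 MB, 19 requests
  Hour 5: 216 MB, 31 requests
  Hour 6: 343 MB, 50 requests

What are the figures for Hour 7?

512 MB, 81 requests

MB goes 8, 27, 64, 125, 216, 343 → 512 (perfect cubes: 2³, 3³, 4³, …).
Requests: 5, 7, 12, 19, 31, 50 → 81 (each term is the sum of the two before it).
So the next line is 512 MB, 81 requests.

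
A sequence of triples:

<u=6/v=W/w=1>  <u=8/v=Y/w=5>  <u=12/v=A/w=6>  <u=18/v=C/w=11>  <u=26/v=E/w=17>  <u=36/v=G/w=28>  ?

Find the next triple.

<u=48/v=I/w=45>

For the u, differences are 2, 4, 6, … (increasing by 2 each time): 6, 8, 12, 18, 26, 36 → 48.
For the v, letters move forward 2 places in the alphabet, wrapping Z→A: W, Y, A, C, E, G → I.
W: each term is the sum of the two before it; 1, 5, 6, 11, 17, 28 → 45.
Combining the parts gives <u=48/v=I/w=45>.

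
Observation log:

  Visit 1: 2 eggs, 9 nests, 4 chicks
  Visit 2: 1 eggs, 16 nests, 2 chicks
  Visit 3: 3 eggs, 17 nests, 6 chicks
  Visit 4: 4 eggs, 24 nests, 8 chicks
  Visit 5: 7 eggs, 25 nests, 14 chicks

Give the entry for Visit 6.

Eggs: each term is the sum of the two before it; 2, 1, 3, 4, 7 → 11.
Nests — alternating steps +7, +1, +7, +1, …: 9, 16, 17, 24, 25 → 32.
Chicks — always 2 × the eggs: 4, 2, 6, 8, 14 → 22.
So the next line is 11 eggs, 32 nests, 22 chicks.

11 eggs, 32 nests, 22 chicks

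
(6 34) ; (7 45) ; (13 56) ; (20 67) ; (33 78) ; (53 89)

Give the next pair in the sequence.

For the first coordinate, each term is the sum of the two before it: 6, 7, 13, 20, 33, 53 → 86.
Second coordinate: +11 each step, so 34, 45, 56, 67, 78, 89 → 100.
Putting it together: (86 100).

(86 100)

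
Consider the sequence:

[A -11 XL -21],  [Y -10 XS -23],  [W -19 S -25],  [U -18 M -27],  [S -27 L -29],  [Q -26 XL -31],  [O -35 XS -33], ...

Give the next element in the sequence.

[M -34 S -35]

Letter — letters move back 2 places in the alphabet, wrapping A→Z: A, Y, W, U, S, Q, O → M.
Second value — alternating steps +1, −9, +1, −9, …: -11, -10, -19, -18, -27, -26, -35 → -34.
Size: repeats XL → XS → S → M → L; XL, XS, S, M, L, XL, XS → S.
Fourth value goes -21, -23, -25, -27, -29, -31, -33 → -35 (−2 each step).
So the next element is [M -34 S -35].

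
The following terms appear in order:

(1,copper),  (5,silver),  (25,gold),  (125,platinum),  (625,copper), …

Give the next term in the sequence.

For the first entry, ×5 each step: 1, 5, 25, 125, 625 → 3125.
Metal: repeats copper → silver → gold → platinum, so copper, silver, gold, platinum, copper → silver.
So the next term is (3125,silver).

(3125,silver)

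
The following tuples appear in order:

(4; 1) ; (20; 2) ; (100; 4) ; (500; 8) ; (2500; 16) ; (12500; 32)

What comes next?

(62500; 64)

First slot goes 4, 20, 100, 500, 2500, 12500 → 62500 (×5 each step).
Second slot: ×2 each step; 1, 2, 4, 8, 16, 32 → 64.
So the next tuple is (62500; 64).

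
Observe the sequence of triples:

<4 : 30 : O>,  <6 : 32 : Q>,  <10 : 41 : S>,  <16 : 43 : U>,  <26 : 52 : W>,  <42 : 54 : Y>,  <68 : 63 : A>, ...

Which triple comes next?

<110 : 65 : C>

First component: each term is the sum of the two before it, so 4, 6, 10, 16, 26, 42, 68 → 110.
Second component: alternating steps +2, +9, +2, +9, …, so 30, 32, 41, 43, 52, 54, 63 → 65.
Letter: letters move forward 2 places in the alphabet, wrapping Z→A; O, Q, S, U, W, Y, A → C.
So the next triple is <110 : 65 : C>.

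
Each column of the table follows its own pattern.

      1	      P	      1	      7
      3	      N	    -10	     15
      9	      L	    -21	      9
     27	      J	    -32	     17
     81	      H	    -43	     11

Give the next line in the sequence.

243  F  -54  19

For the first component, ×3 each step: 1, 3, 9, 27, 81 → 243.
Letter: letters move back 2 places in the alphabet; P, N, L, J, H → F.
Third component: −11 each step, so 1, -10, -21, -32, -43 → -54.
Fourth component goes 7, 15, 9, 17, 11 → 19 (alternating steps +8, −6, +8, −6, …).
Putting it together: 243  F  -54  19.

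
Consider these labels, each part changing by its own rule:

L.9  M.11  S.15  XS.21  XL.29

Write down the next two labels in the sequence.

Size — runs backward through clothing sizes XS→XL: L, M, S, XS, XL → L → M.
Second component: differences are 2, 4, 6, … (increasing by 2 each time), so 9, 11, 15, 21, 29 → 39 → 51.
Putting the parts together: L.39 and then M.51.

L.39 then M.51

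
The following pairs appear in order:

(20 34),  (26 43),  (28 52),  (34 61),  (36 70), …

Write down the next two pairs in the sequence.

(42 79), (44 88)

First coordinate: 20, 26, 28, 34, 36 → 42 → 44 (alternating steps +6, +2, +6, +2, …).
Second coordinate: +9 each step, so 34, 43, 52, 61, 70 → 79 → 88.
So the next two pairs are (42 79) and (44 88).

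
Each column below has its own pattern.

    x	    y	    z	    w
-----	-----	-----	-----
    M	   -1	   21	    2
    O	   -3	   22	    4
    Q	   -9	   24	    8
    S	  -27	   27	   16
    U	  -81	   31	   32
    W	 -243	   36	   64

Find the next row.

Y  -729  42  128

Column x goes M, O, Q, S, U, W → Y (letters move forward 2 places in the alphabet).
Column y: ×3 each step; -1, -3, -9, -27, -81, -243 → -729.
Column z: differences are 1, 2, 3, … (increasing by 1 each time), so 21, 22, 24, 27, 31, 36 → 42.
Column w: 2, 4, 8, 16, 32, 64 → 128 (×2 each step).
Combining the parts gives Y  -729  42  128.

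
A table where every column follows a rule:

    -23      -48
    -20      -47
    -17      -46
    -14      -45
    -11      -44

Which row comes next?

-8  -43

First component — +3 each step: -23, -20, -17, -14, -11 → -8.
Second component: +1 each step; -48, -47, -46, -45, -44 → -43.
Combining the parts gives -8  -43.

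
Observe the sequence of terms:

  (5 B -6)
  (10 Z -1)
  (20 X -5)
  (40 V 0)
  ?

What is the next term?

First value goes 5, 10, 20, 40 → 80 (×2 each step).
Letter goes B, Z, X, V → T (letters move back 2 places in the alphabet, wrapping A→Z).
Third value: -6, -1, -5, 0 → -4 (alternating steps +5, −4, +5, −4, …).
So the next term is (80 T -4).

(80 T -4)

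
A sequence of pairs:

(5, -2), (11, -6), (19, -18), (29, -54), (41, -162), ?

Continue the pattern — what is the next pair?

For the first entry, differences are 6, 8, 10, … (increasing by 2 each time): 5, 11, 19, 29, 41 → 55.
Second entry: -2, -6, -18, -54, -162 → -486 (×3 each step).
Putting it together: (55, -486).

(55, -486)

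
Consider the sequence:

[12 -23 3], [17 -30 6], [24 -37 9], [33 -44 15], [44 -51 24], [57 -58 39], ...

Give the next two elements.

For the first coordinate, differences are 5, 7, 9, … (increasing by 2 each time): 12, 17, 24, 33, 44, 57 → 72 → 89.
Second coordinate: -23, -30, -37, -44, -51, -58 → -65 → -72 (−7 each step).
Third coordinate: each term is the sum of the two before it; 3, 6, 9, 15, 24, 39 → 63 → 102.
Putting the parts together: [72 -65 63] and then [89 -72 102].

[72 -65 63], [89 -72 102]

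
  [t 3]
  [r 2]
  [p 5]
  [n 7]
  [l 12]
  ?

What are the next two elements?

Letter: letters move back 2 places in the alphabet; t, r, p, n, l → j → h.
Second slot: each term is the sum of the two before it; 3, 2, 5, 7, 12 → 19 → 31.
So the next two elements are [j 19] and [h 31].

[j 19], [h 31]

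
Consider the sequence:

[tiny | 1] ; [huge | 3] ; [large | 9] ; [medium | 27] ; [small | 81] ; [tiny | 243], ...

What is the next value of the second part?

729

Second part goes 1, 3, 9, 27, 81, 243 → 729 (×3 each step).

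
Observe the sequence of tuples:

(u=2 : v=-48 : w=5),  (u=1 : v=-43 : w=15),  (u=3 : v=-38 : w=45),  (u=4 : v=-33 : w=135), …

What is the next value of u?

U — each term is the sum of the two before it: 2, 1, 3, 4 → 7.

7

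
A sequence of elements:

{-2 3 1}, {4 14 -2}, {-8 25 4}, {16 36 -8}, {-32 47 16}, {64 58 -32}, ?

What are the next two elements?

{-128 69 64}, {256 80 -128}

First slot — ×(-2) each step: -2, 4, -8, 16, -32, 64 → -128 → 256.
Second slot goes 3, 14, 25, 36, 47, 58 → 69 → 80 (+11 each step).
Third slot goes 1, -2, 4, -8, 16, -32 → 64 → -128 (×(-2) each step).
Putting the parts together: {-128 69 64} and then {256 80 -128}.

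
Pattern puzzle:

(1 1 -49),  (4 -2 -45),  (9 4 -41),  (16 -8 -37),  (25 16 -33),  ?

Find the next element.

First entry: 1, 4, 9, 16, 25 → 36 (perfect squares: 1², 2², 3², …).
Second entry goes 1, -2, 4, -8, 16 → -32 (×(-2) each step).
Third entry: +4 each step, so -49, -45, -41, -37, -33 → -29.
So the next element is (36 -32 -29).

(36 -32 -29)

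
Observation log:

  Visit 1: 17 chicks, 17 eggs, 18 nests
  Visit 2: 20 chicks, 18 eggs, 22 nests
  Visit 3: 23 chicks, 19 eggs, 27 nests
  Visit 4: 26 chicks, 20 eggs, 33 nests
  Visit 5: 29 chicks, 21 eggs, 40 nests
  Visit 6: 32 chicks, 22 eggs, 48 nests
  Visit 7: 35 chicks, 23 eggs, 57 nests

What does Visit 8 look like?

38 chicks, 24 eggs, 67 nests

Chicks goes 17, 20, 23, 26, 29, 32, 35 → 38 (+3 each step).
Eggs: 17, 18, 19, 20, 21, 22, 23 → 24 (+1 each step).
Nests goes 18, 22, 27, 33, 40, 48, 57 → 67 (differences are 4, 5, 6, … (increasing by 1 each time)).
Combining the parts gives 38 chicks, 24 eggs, 67 nests.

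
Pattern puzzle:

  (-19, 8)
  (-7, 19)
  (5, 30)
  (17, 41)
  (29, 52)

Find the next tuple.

(41, 63)

First value goes -19, -7, 5, 17, 29 → 41 (+12 each step).
Second value: 8, 19, 30, 41, 52 → 63 (+11 each step).
So the next tuple is (41, 63).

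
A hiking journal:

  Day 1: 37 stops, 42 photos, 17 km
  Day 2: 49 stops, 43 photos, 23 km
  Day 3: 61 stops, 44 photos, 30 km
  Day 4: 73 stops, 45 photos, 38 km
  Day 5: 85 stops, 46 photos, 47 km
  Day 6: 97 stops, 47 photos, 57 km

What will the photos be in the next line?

Photos — +1 each step: 42, 43, 44, 45, 46, 47 → 48.

48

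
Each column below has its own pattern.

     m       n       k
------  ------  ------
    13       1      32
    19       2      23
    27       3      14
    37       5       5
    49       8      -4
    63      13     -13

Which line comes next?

For the column m, differences are 6, 8, 10, … (increasing by 2 each time): 13, 19, 27, 37, 49, 63 → 79.
Column n: each term is the sum of the two before it; 1, 2, 3, 5, 8, 13 → 21.
Column k goes 32, 23, 14, 5, -4, -13 → -22 (−9 each step).
So the next line is 79  21  -22.

79  21  -22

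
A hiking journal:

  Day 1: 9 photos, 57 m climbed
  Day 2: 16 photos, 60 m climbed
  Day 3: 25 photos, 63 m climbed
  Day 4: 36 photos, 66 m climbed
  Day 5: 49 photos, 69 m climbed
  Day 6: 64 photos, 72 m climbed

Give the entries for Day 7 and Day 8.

Photos — perfect squares: 3², 4², 5², …: 9, 16, 25, 36, 49, 64 → 81 → 100.
M climbed: +3 each step, so 57, 60, 63, 66, 69, 72 → 75 → 78.
So the next two rows are 81 photos, 75 m climbed and 100 photos, 78 m climbed.

81 photos, 75 m climbed; 100 photos, 78 m climbed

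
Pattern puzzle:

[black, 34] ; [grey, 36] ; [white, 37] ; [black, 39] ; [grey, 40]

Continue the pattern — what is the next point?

[white, 42]

Shade — repeats black → grey → white: black, grey, white, black, grey → white.
Second coordinate — alternating steps +2, +1, +2, +1, …: 34, 36, 37, 39, 40 → 42.
Combining the parts gives [white, 42].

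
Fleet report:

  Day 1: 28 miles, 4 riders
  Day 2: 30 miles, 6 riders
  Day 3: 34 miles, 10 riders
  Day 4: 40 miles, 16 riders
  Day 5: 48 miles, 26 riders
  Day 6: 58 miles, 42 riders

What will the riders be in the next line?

68

Riders: 4, 6, 10, 16, 26, 42 → 68 (each term is the sum of the two before it).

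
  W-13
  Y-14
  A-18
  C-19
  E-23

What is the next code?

Letter: letters move forward 2 places in the alphabet, wrapping Z→A; W, Y, A, C, E → G.
Second component: 13, 14, 18, 19, 23 → 24 (alternating steps +1, +4, +1, +4, …).
Putting it together: G-24.

G-24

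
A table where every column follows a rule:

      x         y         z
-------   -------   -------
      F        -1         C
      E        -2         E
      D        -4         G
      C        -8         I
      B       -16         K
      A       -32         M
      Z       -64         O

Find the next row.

Column x: letters move back 1 place in the alphabet, wrapping A→Z; F, E, D, C, B, A, Z → Y.
Column y: ×2 each step; -1, -2, -4, -8, -16, -32, -64 → -128.
For the column z, letters move forward 2 places in the alphabet: C, E, G, I, K, M, O → Q.
So the next row is Y  -128  Q.

Y  -128  Q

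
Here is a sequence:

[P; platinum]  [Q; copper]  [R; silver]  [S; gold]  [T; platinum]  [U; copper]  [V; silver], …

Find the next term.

Letter goes P, Q, R, S, T, U, V → W (letters move forward 1 place in the alphabet).
For the metal, repeats platinum → copper → silver → gold: platinum, copper, silver, gold, platinum, copper, silver → gold.
Combining the parts gives [W; gold].

[W; gold]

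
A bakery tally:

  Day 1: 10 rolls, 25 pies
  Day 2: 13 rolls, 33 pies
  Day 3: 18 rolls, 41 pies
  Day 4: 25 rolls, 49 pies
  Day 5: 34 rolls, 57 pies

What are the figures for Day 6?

Rolls — differences are 3, 5, 7, … (increasing by 2 each time): 10, 13, 18, 25, 34 → 45.
For the pies, +8 each step: 25, 33, 41, 49, 57 → 65.
Combining the parts gives 45 rolls, 65 pies.

45 rolls, 65 pies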